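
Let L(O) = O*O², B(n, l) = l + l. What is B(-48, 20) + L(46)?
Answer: 97376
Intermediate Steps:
B(n, l) = 2*l
L(O) = O³
B(-48, 20) + L(46) = 2*20 + 46³ = 40 + 97336 = 97376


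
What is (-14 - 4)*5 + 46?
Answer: -44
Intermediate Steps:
(-14 - 4)*5 + 46 = -18*5 + 46 = -90 + 46 = -44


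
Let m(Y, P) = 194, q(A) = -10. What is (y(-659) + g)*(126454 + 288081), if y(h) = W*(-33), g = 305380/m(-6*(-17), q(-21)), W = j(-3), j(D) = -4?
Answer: 68603055290/97 ≈ 7.0725e+8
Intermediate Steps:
W = -4
g = 152690/97 (g = 305380/194 = 305380*(1/194) = 152690/97 ≈ 1574.1)
y(h) = 132 (y(h) = -4*(-33) = 132)
(y(-659) + g)*(126454 + 288081) = (132 + 152690/97)*(126454 + 288081) = (165494/97)*414535 = 68603055290/97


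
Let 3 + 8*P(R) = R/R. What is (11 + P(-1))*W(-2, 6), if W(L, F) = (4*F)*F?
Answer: 1548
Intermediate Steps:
P(R) = -¼ (P(R) = -3/8 + (R/R)/8 = -3/8 + (⅛)*1 = -3/8 + ⅛ = -¼)
W(L, F) = 4*F²
(11 + P(-1))*W(-2, 6) = (11 - ¼)*(4*6²) = 43*(4*36)/4 = (43/4)*144 = 1548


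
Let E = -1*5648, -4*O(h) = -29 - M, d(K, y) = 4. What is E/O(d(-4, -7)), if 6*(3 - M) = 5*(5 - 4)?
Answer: -135552/187 ≈ -724.88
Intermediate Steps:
M = 13/6 (M = 3 - 5*(5 - 4)/6 = 3 - 5/6 = 3 - ⅙*5 = 3 - ⅚ = 13/6 ≈ 2.1667)
O(h) = 187/24 (O(h) = -(-29 - 1*13/6)/4 = -(-29 - 13/6)/4 = -¼*(-187/6) = 187/24)
E = -5648
E/O(d(-4, -7)) = -5648/187/24 = -5648*24/187 = -135552/187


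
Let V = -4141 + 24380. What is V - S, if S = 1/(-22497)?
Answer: 455316784/22497 ≈ 20239.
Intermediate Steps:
V = 20239
S = -1/22497 ≈ -4.4450e-5
V - S = 20239 - 1*(-1/22497) = 20239 + 1/22497 = 455316784/22497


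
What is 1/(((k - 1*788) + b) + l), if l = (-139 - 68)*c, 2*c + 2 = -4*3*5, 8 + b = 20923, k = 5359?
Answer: 1/31903 ≈ 3.1345e-5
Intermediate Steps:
b = 20915 (b = -8 + 20923 = 20915)
c = -31 (c = -1 + (-4*3*5)/2 = -1 + (-12*5)/2 = -1 + (½)*(-60) = -1 - 30 = -31)
l = 6417 (l = (-139 - 68)*(-31) = -207*(-31) = 6417)
1/(((k - 1*788) + b) + l) = 1/(((5359 - 1*788) + 20915) + 6417) = 1/(((5359 - 788) + 20915) + 6417) = 1/((4571 + 20915) + 6417) = 1/(25486 + 6417) = 1/31903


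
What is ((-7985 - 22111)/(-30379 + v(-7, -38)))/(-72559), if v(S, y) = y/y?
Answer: -5016/367366217 ≈ -1.3654e-5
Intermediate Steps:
v(S, y) = 1
((-7985 - 22111)/(-30379 + v(-7, -38)))/(-72559) = ((-7985 - 22111)/(-30379 + 1))/(-72559) = -30096/(-30378)*(-1/72559) = -30096*(-1/30378)*(-1/72559) = (5016/5063)*(-1/72559) = -5016/367366217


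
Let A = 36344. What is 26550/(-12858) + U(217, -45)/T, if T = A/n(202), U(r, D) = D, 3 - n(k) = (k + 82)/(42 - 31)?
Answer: -1744839015/856737112 ≈ -2.0366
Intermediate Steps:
n(k) = -49/11 - k/11 (n(k) = 3 - (k + 82)/(42 - 31) = 3 - (82 + k)/11 = 3 - (82/11 + k/11) = 3 + (-82/11 - k/11) = -49/11 - k/11)
T = -399784/251 (T = 36344/(-49/11 - 1/11*202) = 36344/(-49/11 - 202/11) = 36344/(-251/11) = 36344*(-11/251) = -399784/251 ≈ -1592.8)
26550/(-12858) + U(217, -45)/T = 26550/(-12858) - 45/(-399784/251) = 26550*(-1/12858) - 45*(-251/399784) = -4425/2143 + 11295/399784 = -1744839015/856737112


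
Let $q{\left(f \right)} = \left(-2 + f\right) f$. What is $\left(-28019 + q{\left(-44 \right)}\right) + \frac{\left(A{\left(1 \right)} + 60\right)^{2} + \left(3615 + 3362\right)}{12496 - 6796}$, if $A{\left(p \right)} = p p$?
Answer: $- \frac{24693467}{950} \approx -25993.0$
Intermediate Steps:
$A{\left(p \right)} = p^{2}$
$q{\left(f \right)} = f \left(-2 + f\right)$
$\left(-28019 + q{\left(-44 \right)}\right) + \frac{\left(A{\left(1 \right)} + 60\right)^{2} + \left(3615 + 3362\right)}{12496 - 6796} = \left(-28019 - 44 \left(-2 - 44\right)\right) + \frac{\left(1^{2} + 60\right)^{2} + \left(3615 + 3362\right)}{12496 - 6796} = \left(-28019 - -2024\right) + \frac{\left(1 + 60\right)^{2} + 6977}{5700} = \left(-28019 + 2024\right) + \left(61^{2} + 6977\right) \frac{1}{5700} = -25995 + \left(3721 + 6977\right) \frac{1}{5700} = -25995 + 10698 \cdot \frac{1}{5700} = -25995 + \frac{1783}{950} = - \frac{24693467}{950}$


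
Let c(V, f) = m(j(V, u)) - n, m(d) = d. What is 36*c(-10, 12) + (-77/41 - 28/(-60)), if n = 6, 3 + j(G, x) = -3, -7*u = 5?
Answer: -266548/615 ≈ -433.41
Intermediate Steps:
u = -5/7 (u = -⅐*5 = -5/7 ≈ -0.71429)
j(G, x) = -6 (j(G, x) = -3 - 3 = -6)
c(V, f) = -12 (c(V, f) = -6 - 1*6 = -6 - 6 = -12)
36*c(-10, 12) + (-77/41 - 28/(-60)) = 36*(-12) + (-77/41 - 28/(-60)) = -432 + (-77*1/41 - 28*(-1/60)) = -432 + (-77/41 + 7/15) = -432 - 868/615 = -266548/615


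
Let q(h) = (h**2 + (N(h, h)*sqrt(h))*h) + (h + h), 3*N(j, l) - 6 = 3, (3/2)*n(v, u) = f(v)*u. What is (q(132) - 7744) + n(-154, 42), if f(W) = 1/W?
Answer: 109382/11 + 792*sqrt(33) ≈ 14494.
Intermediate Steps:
n(v, u) = 2*u/(3*v) (n(v, u) = 2*(u/v)/3 = 2*u/(3*v))
N(j, l) = 3 (N(j, l) = 2 + (1/3)*3 = 2 + 1 = 3)
q(h) = h**2 + 2*h + 3*h**(3/2) (q(h) = (h**2 + (3*sqrt(h))*h) + (h + h) = (h**2 + 3*h**(3/2)) + 2*h = h**2 + 2*h + 3*h**(3/2))
(q(132) - 7744) + n(-154, 42) = ((132**2 + 2*132 + 3*132**(3/2)) - 7744) + (2/3)*42/(-154) = ((17424 + 264 + 3*(264*sqrt(33))) - 7744) + (2/3)*42*(-1/154) = ((17424 + 264 + 792*sqrt(33)) - 7744) - 2/11 = ((17688 + 792*sqrt(33)) - 7744) - 2/11 = (9944 + 792*sqrt(33)) - 2/11 = 109382/11 + 792*sqrt(33)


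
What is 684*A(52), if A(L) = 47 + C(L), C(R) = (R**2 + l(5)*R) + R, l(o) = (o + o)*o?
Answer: 3695652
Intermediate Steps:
l(o) = 2*o**2 (l(o) = (2*o)*o = 2*o**2)
C(R) = R**2 + 51*R (C(R) = (R**2 + (2*5**2)*R) + R = (R**2 + (2*25)*R) + R = (R**2 + 50*R) + R = R**2 + 51*R)
A(L) = 47 + L*(51 + L)
684*A(52) = 684*(47 + 52*(51 + 52)) = 684*(47 + 52*103) = 684*(47 + 5356) = 684*5403 = 3695652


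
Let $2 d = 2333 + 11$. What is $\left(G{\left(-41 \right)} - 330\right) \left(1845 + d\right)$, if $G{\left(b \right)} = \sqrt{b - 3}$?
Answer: $-995610 + 6034 i \sqrt{11} \approx -9.9561 \cdot 10^{5} + 20013.0 i$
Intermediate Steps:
$d = 1172$ ($d = \frac{2333 + 11}{2} = \frac{1}{2} \cdot 2344 = 1172$)
$G{\left(b \right)} = \sqrt{-3 + b}$
$\left(G{\left(-41 \right)} - 330\right) \left(1845 + d\right) = \left(\sqrt{-3 - 41} - 330\right) \left(1845 + 1172\right) = \left(\sqrt{-44} - 330\right) 3017 = \left(2 i \sqrt{11} - 330\right) 3017 = \left(-330 + 2 i \sqrt{11}\right) 3017 = -995610 + 6034 i \sqrt{11}$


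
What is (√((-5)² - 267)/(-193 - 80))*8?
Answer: -88*I*√2/273 ≈ -0.45586*I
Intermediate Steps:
(√((-5)² - 267)/(-193 - 80))*8 = (√(25 - 267)/(-273))*8 = (√(-242)*(-1/273))*8 = ((11*I*√2)*(-1/273))*8 = -11*I*√2/273*8 = -88*I*√2/273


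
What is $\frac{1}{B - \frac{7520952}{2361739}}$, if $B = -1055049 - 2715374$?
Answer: $- \frac{2361739}{8904762566549} \approx -2.6522 \cdot 10^{-7}$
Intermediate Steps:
$B = -3770423$ ($B = -1055049 - 2715374 = -3770423$)
$\frac{1}{B - \frac{7520952}{2361739}} = \frac{1}{-3770423 - \frac{7520952}{2361739}} = \frac{1}{- \frac{8904762566549}{2361739}} = - \frac{2361739}{8904762566549}$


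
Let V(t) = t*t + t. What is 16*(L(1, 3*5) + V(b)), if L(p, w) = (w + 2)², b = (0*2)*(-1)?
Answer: 4624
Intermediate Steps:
b = 0 (b = 0*(-1) = 0)
L(p, w) = (2 + w)²
V(t) = t + t² (V(t) = t² + t = t + t²)
16*(L(1, 3*5) + V(b)) = 16*((2 + 3*5)² + 0*(1 + 0)) = 16*((2 + 15)² + 0*1) = 16*(17² + 0) = 16*(289 + 0) = 16*289 = 4624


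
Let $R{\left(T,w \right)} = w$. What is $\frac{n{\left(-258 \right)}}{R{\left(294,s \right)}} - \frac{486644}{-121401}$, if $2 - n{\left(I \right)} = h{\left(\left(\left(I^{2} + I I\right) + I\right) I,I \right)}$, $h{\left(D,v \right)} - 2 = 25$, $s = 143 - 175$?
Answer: $\frac{18607633}{3884832} \approx 4.7898$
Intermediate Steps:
$s = -32$
$h{\left(D,v \right)} = 27$ ($h{\left(D,v \right)} = 2 + 25 = 27$)
$n{\left(I \right)} = -25$ ($n{\left(I \right)} = 2 - 27 = -25$)
$\frac{n{\left(-258 \right)}}{R{\left(294,s \right)}} - \frac{486644}{-121401} = - \frac{25}{-32} - \frac{486644}{-121401} = \left(-25\right) \left(- \frac{1}{32}\right) - - \frac{486644}{121401} = \frac{25}{32} + \frac{486644}{121401} = \frac{18607633}{3884832}$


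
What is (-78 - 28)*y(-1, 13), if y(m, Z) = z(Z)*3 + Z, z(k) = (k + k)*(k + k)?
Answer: -216346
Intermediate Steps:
z(k) = 4*k² (z(k) = (2*k)*(2*k) = 4*k²)
y(m, Z) = Z + 12*Z² (y(m, Z) = (4*Z²)*3 + Z = 12*Z² + Z = Z + 12*Z²)
(-78 - 28)*y(-1, 13) = (-78 - 28)*(13*(1 + 12*13)) = -1378*(1 + 156) = -1378*157 = -106*2041 = -216346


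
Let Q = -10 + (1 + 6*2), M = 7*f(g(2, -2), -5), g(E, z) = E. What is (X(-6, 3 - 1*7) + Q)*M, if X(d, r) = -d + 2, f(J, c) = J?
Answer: 154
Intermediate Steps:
X(d, r) = 2 - d
M = 14 (M = 7*2 = 14)
Q = 3 (Q = -10 + (1 + 12) = -10 + 13 = 3)
(X(-6, 3 - 1*7) + Q)*M = ((2 - 1*(-6)) + 3)*14 = ((2 + 6) + 3)*14 = (8 + 3)*14 = 11*14 = 154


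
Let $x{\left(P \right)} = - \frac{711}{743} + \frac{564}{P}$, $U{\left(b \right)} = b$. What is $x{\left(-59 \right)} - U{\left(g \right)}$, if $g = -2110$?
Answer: $\frac{92035069}{43837} \approx 2099.5$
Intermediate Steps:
$x{\left(P \right)} = - \frac{711}{743} + \frac{564}{P}$ ($x{\left(P \right)} = \left(-711\right) \frac{1}{743} + \frac{564}{P} = - \frac{711}{743} + \frac{564}{P}$)
$x{\left(-59 \right)} - U{\left(g \right)} = \left(- \frac{711}{743} + \frac{564}{-59}\right) - -2110 = \left(- \frac{711}{743} + 564 \left(- \frac{1}{59}\right)\right) + 2110 = \left(- \frac{711}{743} - \frac{564}{59}\right) + 2110 = - \frac{461001}{43837} + 2110 = \frac{92035069}{43837}$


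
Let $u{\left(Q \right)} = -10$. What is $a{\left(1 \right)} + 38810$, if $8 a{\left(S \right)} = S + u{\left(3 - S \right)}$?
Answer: $\frac{310471}{8} \approx 38809.0$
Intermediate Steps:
$a{\left(S \right)} = - \frac{5}{4} + \frac{S}{8}$ ($a{\left(S \right)} = \frac{S - 10}{8} = \frac{-10 + S}{8} = - \frac{5}{4} + \frac{S}{8}$)
$a{\left(1 \right)} + 38810 = \left(- \frac{5}{4} + \frac{1}{8} \cdot 1\right) + 38810 = \left(- \frac{5}{4} + \frac{1}{8}\right) + 38810 = - \frac{9}{8} + 38810 = \frac{310471}{8}$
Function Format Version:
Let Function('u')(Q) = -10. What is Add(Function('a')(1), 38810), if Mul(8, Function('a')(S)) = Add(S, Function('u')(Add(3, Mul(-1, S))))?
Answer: Rational(310471, 8) ≈ 38809.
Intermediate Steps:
Function('a')(S) = Add(Rational(-5, 4), Mul(Rational(1, 8), S)) (Function('a')(S) = Mul(Rational(1, 8), Add(S, -10)) = Mul(Rational(1, 8), Add(-10, S)) = Add(Rational(-5, 4), Mul(Rational(1, 8), S)))
Add(Function('a')(1), 38810) = Add(Add(Rational(-5, 4), Mul(Rational(1, 8), 1)), 38810) = Add(Add(Rational(-5, 4), Rational(1, 8)), 38810) = Add(Rational(-9, 8), 38810) = Rational(310471, 8)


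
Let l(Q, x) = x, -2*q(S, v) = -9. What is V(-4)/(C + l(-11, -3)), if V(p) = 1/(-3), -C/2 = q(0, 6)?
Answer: 1/36 ≈ 0.027778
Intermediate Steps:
q(S, v) = 9/2 (q(S, v) = -½*(-9) = 9/2)
C = -9 (C = -2*9/2 = -9)
V(p) = -⅓
V(-4)/(C + l(-11, -3)) = -1/(3*(-9 - 3)) = -⅓/(-12) = -⅓*(-1/12) = 1/36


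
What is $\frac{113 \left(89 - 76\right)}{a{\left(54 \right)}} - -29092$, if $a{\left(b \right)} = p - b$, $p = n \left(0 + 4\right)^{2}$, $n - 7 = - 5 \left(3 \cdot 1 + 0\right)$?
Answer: $\frac{407175}{14} \approx 29084.0$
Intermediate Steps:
$n = -8$ ($n = 7 - 5 \left(3 \cdot 1 + 0\right) = 7 - 5 \left(3 + 0\right) = 7 - 15 = -8$)
$p = -128$ ($p = - 8 \left(0 + 4\right)^{2} = - 8 \cdot 4^{2} = \left(-8\right) 16 = -128$)
$a{\left(b \right)} = -128 - b$
$\frac{113 \left(89 - 76\right)}{a{\left(54 \right)}} - -29092 = \frac{113 \left(89 - 76\right)}{-128 - 54} - -29092 = \frac{113 \cdot 13}{-128 - 54} + 29092 = \frac{1469}{-182} + 29092 = 1469 \left(- \frac{1}{182}\right) + 29092 = - \frac{113}{14} + 29092 = \frac{407175}{14}$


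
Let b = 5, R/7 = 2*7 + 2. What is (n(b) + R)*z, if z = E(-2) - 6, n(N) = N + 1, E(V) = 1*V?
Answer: -944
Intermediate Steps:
E(V) = V
R = 112 (R = 7*(2*7 + 2) = 7*(14 + 2) = 7*16 = 112)
n(N) = 1 + N
z = -8 (z = -2 - 6 = -8)
(n(b) + R)*z = ((1 + 5) + 112)*(-8) = (6 + 112)*(-8) = 118*(-8) = -944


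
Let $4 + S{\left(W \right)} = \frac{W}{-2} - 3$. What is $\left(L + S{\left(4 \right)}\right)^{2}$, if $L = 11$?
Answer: $4$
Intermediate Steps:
$S{\left(W \right)} = -7 - \frac{W}{2}$ ($S{\left(W \right)} = -4 + \left(\frac{W}{-2} - 3\right) = -4 + \left(W \left(- \frac{1}{2}\right) - 3\right) = -4 - \left(3 + \frac{W}{2}\right) = -7 - \frac{W}{2}$)
$\left(L + S{\left(4 \right)}\right)^{2} = \left(11 - 9\right)^{2} = 2^{2} = 4$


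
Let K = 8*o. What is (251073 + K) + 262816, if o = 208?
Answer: 515553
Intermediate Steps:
K = 1664 (K = 8*208 = 1664)
(251073 + K) + 262816 = (251073 + 1664) + 262816 = 252737 + 262816 = 515553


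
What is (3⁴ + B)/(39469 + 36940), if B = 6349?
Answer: 6430/76409 ≈ 0.084152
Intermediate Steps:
(3⁴ + B)/(39469 + 36940) = (3⁴ + 6349)/(39469 + 36940) = (81 + 6349)/76409 = 6430*(1/76409) = 6430/76409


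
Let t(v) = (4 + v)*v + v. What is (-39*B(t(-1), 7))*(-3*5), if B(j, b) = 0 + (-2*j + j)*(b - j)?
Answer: 25740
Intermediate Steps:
t(v) = v + v*(4 + v) (t(v) = v*(4 + v) + v = v + v*(4 + v))
B(j, b) = -j*(b - j) (B(j, b) = 0 + (-j)*(b - j) = 0 - j*(b - j) = -j*(b - j))
(-39*B(t(-1), 7))*(-3*5) = (-39*(-(5 - 1))*(-(5 - 1) - 1*7))*(-3*5) = -39*(-1*4)*(-1*4 - 7)*(-15) = -(-156)*(-4 - 7)*(-15) = -(-156)*(-11)*(-15) = -39*44*(-15) = -1716*(-15) = 25740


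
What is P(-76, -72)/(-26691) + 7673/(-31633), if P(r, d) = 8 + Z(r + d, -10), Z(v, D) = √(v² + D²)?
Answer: -29293301/120616629 - 2*√5501/26691 ≈ -0.24842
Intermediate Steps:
Z(v, D) = √(D² + v²)
P(r, d) = 8 + √(100 + (d + r)²) (P(r, d) = 8 + √((-10)² + (r + d)²) = 8 + √(100 + (d + r)²))
P(-76, -72)/(-26691) + 7673/(-31633) = (8 + √(100 + (-72 - 76)²))/(-26691) + 7673/(-31633) = (8 + √(100 + (-148)²))*(-1/26691) + 7673*(-1/31633) = (8 + √(100 + 21904))*(-1/26691) - 7673/31633 = (8 + √22004)*(-1/26691) - 7673/31633 = (8 + 2*√5501)*(-1/26691) - 7673/31633 = (-8/26691 - 2*√5501/26691) - 7673/31633 = -29293301/120616629 - 2*√5501/26691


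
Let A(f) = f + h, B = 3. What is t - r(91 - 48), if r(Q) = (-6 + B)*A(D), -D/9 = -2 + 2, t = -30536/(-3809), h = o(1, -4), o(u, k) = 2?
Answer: 53390/3809 ≈ 14.017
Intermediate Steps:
h = 2
t = 30536/3809 (t = -30536*(-1/3809) = 30536/3809 ≈ 8.0168)
D = 0 (D = -9*(-2 + 2) = -9*0 = 0)
A(f) = 2 + f (A(f) = f + 2 = 2 + f)
r(Q) = -6 (r(Q) = (-6 + 3)*(2 + 0) = -3*2 = -6)
t - r(91 - 48) = 30536/3809 - 1*(-6) = 30536/3809 + 6 = 53390/3809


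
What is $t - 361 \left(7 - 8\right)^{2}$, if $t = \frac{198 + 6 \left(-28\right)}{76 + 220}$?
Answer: $- \frac{53413}{148} \approx -360.9$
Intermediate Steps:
$t = \frac{15}{148}$ ($t = \frac{198 - 168}{296} = 30 \cdot \frac{1}{296} = \frac{15}{148} \approx 0.10135$)
$t - 361 \left(7 - 8\right)^{2} = \frac{15}{148} - 361 \left(7 - 8\right)^{2} = \frac{15}{148} - 361 \left(-1\right)^{2} = \frac{15}{148} - 361 = - \frac{53413}{148}$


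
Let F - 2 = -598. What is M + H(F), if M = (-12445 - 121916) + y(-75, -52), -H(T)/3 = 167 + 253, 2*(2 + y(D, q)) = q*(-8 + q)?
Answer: -134063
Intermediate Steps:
F = -596 (F = 2 - 598 = -596)
y(D, q) = -2 + q*(-8 + q)/2 (y(D, q) = -2 + (q*(-8 + q))/2 = -2 + q*(-8 + q)/2)
H(T) = -1260 (H(T) = -3*(167 + 253) = -3*420 = -1260)
M = -132803 (M = (-12445 - 121916) + (-2 + (1/2)*(-52)**2 - 4*(-52)) = -134361 + (-2 + (1/2)*2704 + 208) = -134361 + (-2 + 1352 + 208) = -134361 + 1558 = -132803)
M + H(F) = -132803 - 1260 = -134063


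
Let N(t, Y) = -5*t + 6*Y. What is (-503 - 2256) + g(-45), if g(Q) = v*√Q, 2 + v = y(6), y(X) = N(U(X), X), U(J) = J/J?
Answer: -2759 + 87*I*√5 ≈ -2759.0 + 194.54*I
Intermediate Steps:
U(J) = 1
y(X) = -5 + 6*X (y(X) = -5*1 + 6*X = -5 + 6*X)
v = 29 (v = -2 + (-5 + 6*6) = -2 + (-5 + 36) = -2 + 31 = 29)
g(Q) = 29*√Q
(-503 - 2256) + g(-45) = (-503 - 2256) + 29*√(-45) = -2759 + 29*(3*I*√5) = -2759 + 87*I*√5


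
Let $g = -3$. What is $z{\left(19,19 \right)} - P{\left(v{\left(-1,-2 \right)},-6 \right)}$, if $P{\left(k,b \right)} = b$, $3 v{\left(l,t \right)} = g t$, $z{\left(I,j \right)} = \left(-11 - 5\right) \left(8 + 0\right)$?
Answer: $-122$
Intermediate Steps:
$z{\left(I,j \right)} = -128$ ($z{\left(I,j \right)} = \left(-16\right) 8 = -128$)
$v{\left(l,t \right)} = - t$ ($v{\left(l,t \right)} = \frac{\left(-3\right) t}{3} = - t$)
$z{\left(19,19 \right)} - P{\left(v{\left(-1,-2 \right)},-6 \right)} = -128 - -6 = -128 + 6 = -122$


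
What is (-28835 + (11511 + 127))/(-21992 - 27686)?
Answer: 17197/49678 ≈ 0.34617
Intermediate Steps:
(-28835 + (11511 + 127))/(-21992 - 27686) = (-28835 + 11638)/(-49678) = -17197*(-1/49678) = 17197/49678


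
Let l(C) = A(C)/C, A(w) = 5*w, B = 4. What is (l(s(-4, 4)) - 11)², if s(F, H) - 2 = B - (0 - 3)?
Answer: 36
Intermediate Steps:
s(F, H) = 9 (s(F, H) = 2 + (4 - (0 - 3)) = 2 + (4 - 1*(-3)) = 2 + (4 + 3) = 2 + 7 = 9)
l(C) = 5 (l(C) = (5*C)/C = 5)
(l(s(-4, 4)) - 11)² = (5 - 11)² = (-6)² = 36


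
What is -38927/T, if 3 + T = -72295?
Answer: 38927/72298 ≈ 0.53842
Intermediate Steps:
T = -72298 (T = -3 - 72295 = -72298)
-38927/T = -38927/(-72298) = -38927*(-1/72298) = 38927/72298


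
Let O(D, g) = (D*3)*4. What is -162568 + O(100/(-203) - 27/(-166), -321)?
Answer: -2739174946/16849 ≈ -1.6257e+5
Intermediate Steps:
O(D, g) = 12*D (O(D, g) = (3*D)*4 = 12*D)
-162568 + O(100/(-203) - 27/(-166), -321) = -162568 + 12*(100/(-203) - 27/(-166)) = -162568 + 12*(100*(-1/203) - 27*(-1/166)) = -162568 + 12*(-100/203 + 27/166) = -162568 + 12*(-11119/33698) = -162568 - 66714/16849 = -2739174946/16849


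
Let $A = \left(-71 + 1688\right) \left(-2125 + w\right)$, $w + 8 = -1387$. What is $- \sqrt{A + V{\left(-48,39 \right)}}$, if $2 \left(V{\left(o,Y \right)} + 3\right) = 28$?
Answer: $- i \sqrt{5691829} \approx - 2385.8 i$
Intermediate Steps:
$w = -1395$ ($w = -8 - 1387 = -1395$)
$A = -5691840$ ($A = \left(-71 + 1688\right) \left(-2125 - 1395\right) = 1617 \left(-3520\right) = -5691840$)
$V{\left(o,Y \right)} = 11$ ($V{\left(o,Y \right)} = -3 + \frac{1}{2} \cdot 28 = -3 + 14 = 11$)
$- \sqrt{A + V{\left(-48,39 \right)}} = - \sqrt{-5691840 + 11} = - \sqrt{-5691829} = - i \sqrt{5691829}$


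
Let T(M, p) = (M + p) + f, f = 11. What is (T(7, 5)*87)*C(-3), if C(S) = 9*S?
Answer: -54027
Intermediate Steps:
T(M, p) = 11 + M + p (T(M, p) = (M + p) + 11 = 11 + M + p)
(T(7, 5)*87)*C(-3) = ((11 + 7 + 5)*87)*(9*(-3)) = (23*87)*(-27) = 2001*(-27) = -54027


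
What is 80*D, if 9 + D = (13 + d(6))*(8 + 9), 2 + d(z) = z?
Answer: 22400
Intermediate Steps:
d(z) = -2 + z
D = 280 (D = -9 + (13 + (-2 + 6))*(8 + 9) = -9 + (13 + 4)*17 = -9 + 17*17 = -9 + 289 = 280)
80*D = 80*280 = 22400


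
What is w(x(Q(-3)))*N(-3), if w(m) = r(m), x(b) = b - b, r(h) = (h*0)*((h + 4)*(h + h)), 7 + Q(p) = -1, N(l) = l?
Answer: 0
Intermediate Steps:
Q(p) = -8 (Q(p) = -7 - 1 = -8)
r(h) = 0 (r(h) = 0*((4 + h)*(2*h)) = 0*(2*h*(4 + h)) = 0)
x(b) = 0
w(m) = 0
w(x(Q(-3)))*N(-3) = 0*(-3) = 0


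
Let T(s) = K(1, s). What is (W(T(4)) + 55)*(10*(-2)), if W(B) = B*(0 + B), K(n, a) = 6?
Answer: -1820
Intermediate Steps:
T(s) = 6
W(B) = B**2 (W(B) = B*B = B**2)
(W(T(4)) + 55)*(10*(-2)) = (6**2 + 55)*(10*(-2)) = (36 + 55)*(-20) = 91*(-20) = -1820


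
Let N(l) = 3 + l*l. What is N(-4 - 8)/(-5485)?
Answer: -147/5485 ≈ -0.026800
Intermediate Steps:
N(l) = 3 + l²
N(-4 - 8)/(-5485) = (3 + (-4 - 8)²)/(-5485) = (3 + (-12)²)*(-1/5485) = (3 + 144)*(-1/5485) = 147*(-1/5485) = -147/5485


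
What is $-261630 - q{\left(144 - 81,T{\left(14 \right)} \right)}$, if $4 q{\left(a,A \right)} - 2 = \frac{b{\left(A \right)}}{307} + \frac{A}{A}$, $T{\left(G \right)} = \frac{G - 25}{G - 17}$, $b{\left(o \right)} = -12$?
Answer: $- \frac{321282549}{1228} \approx -2.6163 \cdot 10^{5}$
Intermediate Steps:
$T{\left(G \right)} = \frac{-25 + G}{-17 + G}$
$q{\left(a,A \right)} = \frac{909}{1228}$ ($q{\left(a,A \right)} = \frac{1}{2} + \frac{- \frac{12}{307} + \frac{A}{A}}{4} = \frac{1}{2} + \frac{\left(-12\right) \frac{1}{307} + 1}{4} = \frac{1}{2} + \frac{- \frac{12}{307} + 1}{4} = \frac{1}{2} + \frac{1}{4} \cdot \frac{295}{307} = \frac{1}{2} + \frac{295}{1228} = \frac{909}{1228}$)
$-261630 - q{\left(144 - 81,T{\left(14 \right)} \right)} = -261630 - \frac{909}{1228} = - \frac{321282549}{1228}$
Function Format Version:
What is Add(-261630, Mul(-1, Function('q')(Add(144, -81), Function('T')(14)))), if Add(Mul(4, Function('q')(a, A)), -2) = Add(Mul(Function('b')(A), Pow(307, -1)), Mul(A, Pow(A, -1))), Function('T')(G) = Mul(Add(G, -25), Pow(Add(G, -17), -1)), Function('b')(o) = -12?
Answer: Rational(-321282549, 1228) ≈ -2.6163e+5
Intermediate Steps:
Function('T')(G) = Mul(Pow(Add(-17, G), -1), Add(-25, G)) (Function('T')(G) = Mul(Add(-25, G), Pow(Add(-17, G), -1)) = Mul(Pow(Add(-17, G), -1), Add(-25, G)))
Function('q')(a, A) = Rational(909, 1228) (Function('q')(a, A) = Add(Rational(1, 2), Mul(Rational(1, 4), Add(Mul(-12, Pow(307, -1)), Mul(A, Pow(A, -1))))) = Add(Rational(1, 2), Mul(Rational(1, 4), Add(Mul(-12, Rational(1, 307)), 1))) = Add(Rational(1, 2), Mul(Rational(1, 4), Add(Rational(-12, 307), 1))) = Add(Rational(1, 2), Mul(Rational(1, 4), Rational(295, 307))) = Add(Rational(1, 2), Rational(295, 1228)) = Rational(909, 1228))
Add(-261630, Mul(-1, Function('q')(Add(144, -81), Function('T')(14)))) = Add(-261630, Mul(-1, Rational(909, 1228))) = Add(-261630, Rational(-909, 1228)) = Rational(-321282549, 1228)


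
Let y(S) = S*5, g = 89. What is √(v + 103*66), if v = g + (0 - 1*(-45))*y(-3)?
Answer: 2*√1553 ≈ 78.816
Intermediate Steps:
y(S) = 5*S
v = -586 (v = 89 + (0 - 1*(-45))*(5*(-3)) = 89 + (0 + 45)*(-15) = 89 + 45*(-15) = 89 - 675 = -586)
√(v + 103*66) = √(-586 + 103*66) = √(-586 + 6798) = √6212 = 2*√1553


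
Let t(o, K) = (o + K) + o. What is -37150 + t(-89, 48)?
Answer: -37280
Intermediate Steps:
t(o, K) = K + 2*o (t(o, K) = (K + o) + o = K + 2*o)
-37150 + t(-89, 48) = -37150 + (48 + 2*(-89)) = -37150 + (48 - 178) = -37150 - 130 = -37280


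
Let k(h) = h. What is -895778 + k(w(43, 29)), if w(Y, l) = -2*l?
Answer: -895836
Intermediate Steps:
-895778 + k(w(43, 29)) = -895778 - 2*29 = -895778 - 58 = -895836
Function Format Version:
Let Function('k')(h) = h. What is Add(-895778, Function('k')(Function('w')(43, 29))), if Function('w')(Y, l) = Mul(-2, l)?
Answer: -895836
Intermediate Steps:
Add(-895778, Function('k')(Function('w')(43, 29))) = Add(-895778, Mul(-2, 29)) = Add(-895778, -58) = -895836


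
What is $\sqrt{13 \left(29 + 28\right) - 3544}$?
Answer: $i \sqrt{2803} \approx 52.943 i$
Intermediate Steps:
$\sqrt{13 \left(29 + 28\right) - 3544} = \sqrt{13 \cdot 57 - 3544} = \sqrt{741 - 3544} = \sqrt{-2803} = i \sqrt{2803}$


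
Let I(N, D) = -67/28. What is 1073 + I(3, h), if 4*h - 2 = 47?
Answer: 29977/28 ≈ 1070.6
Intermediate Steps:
h = 49/4 (h = ½ + (¼)*47 = ½ + 47/4 = 49/4 ≈ 12.250)
I(N, D) = -67/28 (I(N, D) = -67*1/28 = -67/28)
1073 + I(3, h) = 1073 - 67/28 = 29977/28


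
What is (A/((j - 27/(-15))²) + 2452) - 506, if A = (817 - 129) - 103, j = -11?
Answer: 4132361/2116 ≈ 1952.9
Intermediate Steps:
A = 585 (A = 688 - 103 = 585)
(A/((j - 27/(-15))²) + 2452) - 506 = (585/((-11 - 27/(-15))²) + 2452) - 506 = (585/((-11 - 27*(-1/15))²) + 2452) - 506 = (585/((-11 + 9/5)²) + 2452) - 506 = (585/((-46/5)²) + 2452) - 506 = (585/(2116/25) + 2452) - 506 = (585*(25/2116) + 2452) - 506 = (14625/2116 + 2452) - 506 = 5203057/2116 - 506 = 4132361/2116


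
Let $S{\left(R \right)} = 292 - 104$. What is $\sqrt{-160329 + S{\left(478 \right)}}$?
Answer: $i \sqrt{160141} \approx 400.18 i$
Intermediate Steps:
$S{\left(R \right)} = 188$
$\sqrt{-160329 + S{\left(478 \right)}} = \sqrt{-160329 + 188} = \sqrt{-160141} = i \sqrt{160141}$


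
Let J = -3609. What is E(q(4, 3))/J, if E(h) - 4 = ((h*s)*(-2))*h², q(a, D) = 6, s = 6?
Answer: 2588/3609 ≈ 0.71710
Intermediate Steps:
E(h) = 4 - 12*h³ (E(h) = 4 + ((h*6)*(-2))*h² = 4 + ((6*h)*(-2))*h² = 4 + (-12*h)*h² = 4 - 12*h³)
E(q(4, 3))/J = (4 - 12*6³)/(-3609) = (4 - 12*216)*(-1/3609) = (4 - 2592)*(-1/3609) = -2588*(-1/3609) = 2588/3609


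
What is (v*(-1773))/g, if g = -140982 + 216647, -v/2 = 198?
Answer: 702108/75665 ≈ 9.2792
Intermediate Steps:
v = -396 (v = -2*198 = -396)
g = 75665
(v*(-1773))/g = -396*(-1773)/75665 = 702108*(1/75665) = 702108/75665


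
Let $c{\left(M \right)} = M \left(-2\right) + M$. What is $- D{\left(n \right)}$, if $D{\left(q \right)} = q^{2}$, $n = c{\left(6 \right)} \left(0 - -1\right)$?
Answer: $-36$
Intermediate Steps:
$c{\left(M \right)} = - M$ ($c{\left(M \right)} = - 2 M + M = - M$)
$n = -6$ ($n = \left(-1\right) 6 \left(0 - -1\right) = - 6 \left(0 + 1\right) = \left(-6\right) 1 = -6$)
$- D{\left(n \right)} = - \left(-6\right)^{2} = \left(-1\right) 36 = -36$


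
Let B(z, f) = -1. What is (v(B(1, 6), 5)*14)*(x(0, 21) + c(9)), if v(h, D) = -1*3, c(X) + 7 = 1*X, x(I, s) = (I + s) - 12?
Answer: -462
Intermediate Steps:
x(I, s) = -12 + I + s
c(X) = -7 + X (c(X) = -7 + 1*X = -7 + X)
v(h, D) = -3
(v(B(1, 6), 5)*14)*(x(0, 21) + c(9)) = (-3*14)*((-12 + 0 + 21) + (-7 + 9)) = -42*(9 + 2) = -42*11 = -462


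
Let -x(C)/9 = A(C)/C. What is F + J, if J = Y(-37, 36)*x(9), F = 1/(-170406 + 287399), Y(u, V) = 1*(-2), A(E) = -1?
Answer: -233985/116993 ≈ -2.0000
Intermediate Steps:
Y(u, V) = -2
F = 1/116993 ≈ 8.5475e-6
x(C) = 9/C (x(C) = -(-9)/C = 9/C)
J = -2 (J = -18/9 = -2*1 = -2)
F + J = 1/116993 - 2 = -233985/116993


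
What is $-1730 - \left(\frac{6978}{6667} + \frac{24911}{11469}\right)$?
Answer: $- \frac{132528526109}{76463823} \approx -1733.2$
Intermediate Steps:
$-1730 - \left(\frac{6978}{6667} + \frac{24911}{11469}\right) = -1730 - \frac{246112319}{76463823} = - \frac{132528526109}{76463823}$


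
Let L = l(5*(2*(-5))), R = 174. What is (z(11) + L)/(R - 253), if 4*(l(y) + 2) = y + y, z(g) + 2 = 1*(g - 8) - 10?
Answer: 36/79 ≈ 0.45570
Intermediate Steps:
z(g) = -20 + g (z(g) = -2 + (1*(g - 8) - 10) = -2 + (1*(-8 + g) - 10) = -2 + ((-8 + g) - 10) = -2 + (-18 + g) = -20 + g)
l(y) = -2 + y/2 (l(y) = -2 + (y + y)/4 = -2 + (2*y)/4 = -2 + y/2)
L = -27 (L = -2 + (5*(2*(-5)))/2 = -2 + (5*(-10))/2 = -2 + (1/2)*(-50) = -2 - 25 = -27)
(z(11) + L)/(R - 253) = ((-20 + 11) - 27)/(174 - 253) = (-9 - 27)/(-79) = -36*(-1/79) = 36/79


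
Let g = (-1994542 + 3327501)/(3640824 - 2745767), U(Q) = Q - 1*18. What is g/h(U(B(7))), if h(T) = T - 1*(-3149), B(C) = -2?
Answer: 1332959/2800633353 ≈ 0.00047595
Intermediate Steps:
U(Q) = -18 + Q (U(Q) = Q - 18 = -18 + Q)
h(T) = 3149 + T (h(T) = T + 3149 = 3149 + T)
g = 1332959/895057 ≈ 1.4892
g/h(U(B(7))) = 1332959/(895057*(3149 + (-18 - 2))) = 1332959/(895057*(3149 - 20)) = (1332959/895057)/3129 = (1332959/895057)*(1/3129) = 1332959/2800633353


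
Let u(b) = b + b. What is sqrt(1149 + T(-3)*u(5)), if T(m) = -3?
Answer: sqrt(1119) ≈ 33.451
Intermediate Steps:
u(b) = 2*b
sqrt(1149 + T(-3)*u(5)) = sqrt(1149 - 6*5) = sqrt(1149 - 3*10) = sqrt(1149 - 30) = sqrt(1119)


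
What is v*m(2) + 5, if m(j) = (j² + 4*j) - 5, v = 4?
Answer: 33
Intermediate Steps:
m(j) = -5 + j² + 4*j
v*m(2) + 5 = 4*(-5 + 2² + 4*2) + 5 = 4*(-5 + 4 + 8) + 5 = 4*7 + 5 = 28 + 5 = 33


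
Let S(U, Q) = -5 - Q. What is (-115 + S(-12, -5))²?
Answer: 13225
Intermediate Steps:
(-115 + S(-12, -5))² = (-115 + (-5 - 1*(-5)))² = (-115 + (-5 + 5))² = (-115 + 0)² = (-115)² = 13225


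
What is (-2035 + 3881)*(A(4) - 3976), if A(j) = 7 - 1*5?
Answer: -7336004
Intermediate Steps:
A(j) = 2 (A(j) = 7 - 5 = 2)
(-2035 + 3881)*(A(4) - 3976) = (-2035 + 3881)*(2 - 3976) = 1846*(-3974) = -7336004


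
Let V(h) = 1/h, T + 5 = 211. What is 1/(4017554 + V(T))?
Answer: 206/827616125 ≈ 2.4891e-7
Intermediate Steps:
T = 206 (T = -5 + 211 = 206)
1/(4017554 + V(T)) = 1/(4017554 + 1/206) = 1/(827616125/206) = 206/827616125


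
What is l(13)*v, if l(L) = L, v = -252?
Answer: -3276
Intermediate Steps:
l(13)*v = 13*(-252) = -3276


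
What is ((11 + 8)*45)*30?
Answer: 25650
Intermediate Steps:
((11 + 8)*45)*30 = (19*45)*30 = 855*30 = 25650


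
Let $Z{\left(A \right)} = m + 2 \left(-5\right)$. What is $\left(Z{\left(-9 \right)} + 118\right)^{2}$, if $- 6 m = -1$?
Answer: $\frac{421201}{36} \approx 11700.0$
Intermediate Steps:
$m = \frac{1}{6}$ ($m = \left(- \frac{1}{6}\right) \left(-1\right) = \frac{1}{6} \approx 0.16667$)
$Z{\left(A \right)} = - \frac{59}{6}$ ($Z{\left(A \right)} = \frac{1}{6} + 2 \left(-5\right) = \frac{1}{6} - 10 = - \frac{59}{6}$)
$\left(Z{\left(-9 \right)} + 118\right)^{2} = \left(- \frac{59}{6} + 118\right)^{2} = \left(\frac{649}{6}\right)^{2} = \frac{421201}{36}$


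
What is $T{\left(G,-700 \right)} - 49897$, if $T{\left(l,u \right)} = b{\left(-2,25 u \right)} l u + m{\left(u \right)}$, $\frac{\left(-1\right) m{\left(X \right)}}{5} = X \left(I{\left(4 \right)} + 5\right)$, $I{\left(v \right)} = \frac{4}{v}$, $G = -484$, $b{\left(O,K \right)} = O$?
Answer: $-706497$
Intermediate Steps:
$m{\left(X \right)} = - 30 X$ ($m{\left(X \right)} = - 5 X \left(\frac{4}{4} + 5\right) = - 5 X \left(4 \cdot \frac{1}{4} + 5\right) = - 5 X \left(1 + 5\right) = - 5 X 6 = - 5 \cdot 6 X = - 30 X$)
$T{\left(l,u \right)} = - 30 u - 2 l u$ ($T{\left(l,u \right)} = - 2 l u - 30 u = - 30 u - 2 l u$)
$T{\left(G,-700 \right)} - 49897 = 2 \left(-700\right) \left(-15 - -484\right) - 49897 = 2 \left(-700\right) \left(-15 + 484\right) - 49897 = 2 \left(-700\right) 469 - 49897 = -656600 - 49897 = -706497$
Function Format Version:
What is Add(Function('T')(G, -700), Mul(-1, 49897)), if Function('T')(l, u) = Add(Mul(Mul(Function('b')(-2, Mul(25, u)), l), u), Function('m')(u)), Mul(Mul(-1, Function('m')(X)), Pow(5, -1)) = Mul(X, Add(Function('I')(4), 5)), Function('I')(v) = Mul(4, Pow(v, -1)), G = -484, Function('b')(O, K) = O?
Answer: -706497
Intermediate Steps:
Function('m')(X) = Mul(-30, X) (Function('m')(X) = Mul(-5, Mul(X, Add(Mul(4, Pow(4, -1)), 5))) = Mul(-5, Mul(X, Add(Mul(4, Rational(1, 4)), 5))) = Mul(-5, Mul(X, Add(1, 5))) = Mul(-5, Mul(X, 6)) = Mul(-5, Mul(6, X)) = Mul(-30, X))
Function('T')(l, u) = Add(Mul(-30, u), Mul(-2, l, u)) (Function('T')(l, u) = Add(Mul(Mul(-2, l), u), Mul(-30, u)) = Add(Mul(-2, l, u), Mul(-30, u)) = Add(Mul(-30, u), Mul(-2, l, u)))
Add(Function('T')(G, -700), Mul(-1, 49897)) = Add(Mul(2, -700, Add(-15, Mul(-1, -484))), Mul(-1, 49897)) = Add(Mul(2, -700, Add(-15, 484)), -49897) = Add(Mul(2, -700, 469), -49897) = Add(-656600, -49897) = -706497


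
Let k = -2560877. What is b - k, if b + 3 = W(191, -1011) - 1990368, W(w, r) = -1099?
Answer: 569407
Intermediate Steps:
b = -1991470 (b = -3 + (-1099 - 1990368) = -3 - 1991467 = -1991470)
b - k = -1991470 - 1*(-2560877) = -1991470 + 2560877 = 569407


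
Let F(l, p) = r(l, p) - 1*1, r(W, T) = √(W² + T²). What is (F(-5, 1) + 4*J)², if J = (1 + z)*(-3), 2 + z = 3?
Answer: (25 - √26)² ≈ 396.05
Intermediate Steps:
z = 1 (z = -2 + 3 = 1)
r(W, T) = √(T² + W²)
J = -6 (J = (1 + 1)*(-3) = 2*(-3) = -6)
F(l, p) = -1 + √(l² + p²) (F(l, p) = √(p² + l²) - 1*1 = √(l² + p²) - 1 = -1 + √(l² + p²))
(F(-5, 1) + 4*J)² = ((-1 + √((-5)² + 1²)) + 4*(-6))² = ((-1 + √(25 + 1)) - 24)² = ((-1 + √26) - 24)² = (-25 + √26)²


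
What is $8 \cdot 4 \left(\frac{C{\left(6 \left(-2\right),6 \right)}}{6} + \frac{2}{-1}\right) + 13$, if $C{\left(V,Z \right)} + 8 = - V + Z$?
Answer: $\frac{7}{3} \approx 2.3333$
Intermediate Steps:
$C{\left(V,Z \right)} = -8 + Z - V$ ($C{\left(V,Z \right)} = -8 - \left(V - Z\right) = -8 + Z - V$)
$8 \cdot 4 \left(\frac{C{\left(6 \left(-2\right),6 \right)}}{6} + \frac{2}{-1}\right) + 13 = 8 \cdot 4 \left(\frac{-8 + 6 - 6 \left(-2\right)}{6} + \frac{2}{-1}\right) + 13 = 8 \cdot 4 \left(\left(-8 + 6 - -12\right) \frac{1}{6} + 2 \left(-1\right)\right) + 13 = 8 \cdot 4 \left(\left(-8 + 6 + 12\right) \frac{1}{6} - 2\right) + 13 = 8 \cdot 4 \left(10 \cdot \frac{1}{6} - 2\right) + 13 = 8 \cdot 4 \left(\frac{5}{3} - 2\right) + 13 = 8 \cdot 4 \left(- \frac{1}{3}\right) + 13 = 8 \left(- \frac{4}{3}\right) + 13 = - \frac{32}{3} + 13 = \frac{7}{3}$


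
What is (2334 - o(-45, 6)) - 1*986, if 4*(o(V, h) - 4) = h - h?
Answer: 1344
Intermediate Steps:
o(V, h) = 4 (o(V, h) = 4 + (h - h)/4 = 4 + (¼)*0 = 4 + 0 = 4)
(2334 - o(-45, 6)) - 1*986 = (2334 - 1*4) - 1*986 = (2334 - 4) - 986 = 2330 - 986 = 1344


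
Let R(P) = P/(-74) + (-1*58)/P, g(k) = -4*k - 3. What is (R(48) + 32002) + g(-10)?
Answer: 28448983/888 ≈ 32037.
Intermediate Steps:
g(k) = -3 - 4*k
R(P) = -58/P - P/74 (R(P) = P*(-1/74) - 58/P = -P/74 - 58/P = -58/P - P/74)
(R(48) + 32002) + g(-10) = ((-58/48 - 1/74*48) + 32002) + (-3 - 4*(-10)) = ((-58*1/48 - 24/37) + 32002) + (-3 + 40) = ((-29/24 - 24/37) + 32002) + 37 = (-1649/888 + 32002) + 37 = 28416127/888 + 37 = 28448983/888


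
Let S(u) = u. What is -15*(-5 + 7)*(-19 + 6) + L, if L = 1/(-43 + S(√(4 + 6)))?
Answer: 717167/1839 - √10/1839 ≈ 389.98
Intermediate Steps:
L = 1/(-43 + √10) (L = 1/(-43 + √(4 + 6)) = 1/(-43 + √10) ≈ -0.025102)
-15*(-5 + 7)*(-19 + 6) + L = -15*(-5 + 7)*(-19 + 6) + (-43/1839 - √10/1839) = -30*(-13) + (-43/1839 - √10/1839) = -15*(-26) + (-43/1839 - √10/1839) = 390 + (-43/1839 - √10/1839) = 717167/1839 - √10/1839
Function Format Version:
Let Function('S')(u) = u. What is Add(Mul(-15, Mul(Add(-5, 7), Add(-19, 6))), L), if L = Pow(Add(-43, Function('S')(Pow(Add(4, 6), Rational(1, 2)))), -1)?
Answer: Add(Rational(717167, 1839), Mul(Rational(-1, 1839), Pow(10, Rational(1, 2)))) ≈ 389.98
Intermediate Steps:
L = Pow(Add(-43, Pow(10, Rational(1, 2))), -1) (L = Pow(Add(-43, Pow(Add(4, 6), Rational(1, 2))), -1) = Pow(Add(-43, Pow(10, Rational(1, 2))), -1) ≈ -0.025102)
Add(Mul(-15, Mul(Add(-5, 7), Add(-19, 6))), L) = Add(Mul(-15, Mul(Add(-5, 7), Add(-19, 6))), Add(Rational(-43, 1839), Mul(Rational(-1, 1839), Pow(10, Rational(1, 2))))) = Add(Mul(-15, Mul(2, -13)), Add(Rational(-43, 1839), Mul(Rational(-1, 1839), Pow(10, Rational(1, 2))))) = Add(Mul(-15, -26), Add(Rational(-43, 1839), Mul(Rational(-1, 1839), Pow(10, Rational(1, 2))))) = Add(390, Add(Rational(-43, 1839), Mul(Rational(-1, 1839), Pow(10, Rational(1, 2))))) = Add(Rational(717167, 1839), Mul(Rational(-1, 1839), Pow(10, Rational(1, 2))))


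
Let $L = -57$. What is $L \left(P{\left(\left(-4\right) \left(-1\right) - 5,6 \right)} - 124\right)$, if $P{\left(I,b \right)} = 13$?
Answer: $6327$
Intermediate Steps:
$L \left(P{\left(\left(-4\right) \left(-1\right) - 5,6 \right)} - 124\right) = - 57 \left(13 - 124\right) = \left(-57\right) \left(-111\right) = 6327$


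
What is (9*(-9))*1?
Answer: -81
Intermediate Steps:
(9*(-9))*1 = -81*1 = -81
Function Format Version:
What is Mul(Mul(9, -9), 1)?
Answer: -81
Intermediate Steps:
Mul(Mul(9, -9), 1) = Mul(-81, 1) = -81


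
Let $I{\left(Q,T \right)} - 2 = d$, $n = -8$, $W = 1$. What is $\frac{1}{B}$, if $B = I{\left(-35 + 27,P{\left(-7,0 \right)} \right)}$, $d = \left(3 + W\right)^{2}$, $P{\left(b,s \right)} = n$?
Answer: $\frac{1}{18} \approx 0.055556$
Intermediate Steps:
$P{\left(b,s \right)} = -8$
$d = 16$ ($d = \left(3 + 1\right)^{2} = 4^{2} = 16$)
$I{\left(Q,T \right)} = 18$ ($I{\left(Q,T \right)} = 2 + 16 = 18$)
$B = 18$
$\frac{1}{B} = \frac{1}{18}$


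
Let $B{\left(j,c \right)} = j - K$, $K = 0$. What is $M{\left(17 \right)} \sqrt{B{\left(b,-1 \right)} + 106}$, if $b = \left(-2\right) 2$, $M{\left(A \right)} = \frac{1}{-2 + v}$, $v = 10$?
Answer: $\frac{\sqrt{102}}{8} \approx 1.2624$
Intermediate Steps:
$M{\left(A \right)} = \frac{1}{8}$ ($M{\left(A \right)} = \frac{1}{-2 + 10} = \frac{1}{8}$)
$b = -4$
$B{\left(j,c \right)} = j$ ($B{\left(j,c \right)} = j - 0 = j + 0 = j$)
$M{\left(17 \right)} \sqrt{B{\left(b,-1 \right)} + 106} = \frac{\sqrt{-4 + 106}}{8} = \frac{\sqrt{102}}{8}$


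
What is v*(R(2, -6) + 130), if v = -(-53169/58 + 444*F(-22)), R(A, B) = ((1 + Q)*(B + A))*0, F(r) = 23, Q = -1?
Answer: -35043255/29 ≈ -1.2084e+6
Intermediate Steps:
R(A, B) = 0 (R(A, B) = ((1 - 1)*(B + A))*0 = (0*(A + B))*0 = 0*0 = 0)
v = -539127/58 (v = -444/(1/(-479/232 + 23)) = -444/(1/(4857/232)) = -444/232/4857 = -444*4857/232 = -539127/58 ≈ -9295.3)
v*(R(2, -6) + 130) = -539127*(0 + 130)/58 = -539127/58*130 = -35043255/29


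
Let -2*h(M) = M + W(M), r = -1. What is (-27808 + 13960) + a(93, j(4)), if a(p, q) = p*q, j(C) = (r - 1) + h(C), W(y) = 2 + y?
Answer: -14499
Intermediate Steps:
h(M) = -1 - M (h(M) = -(M + (2 + M))/2 = -(2 + 2*M)/2 = -1 - M)
j(C) = -3 - C (j(C) = (-1 - 1) + (-1 - C) = -2 + (-1 - C) = -3 - C)
(-27808 + 13960) + a(93, j(4)) = (-27808 + 13960) + 93*(-3 - 1*4) = -13848 + 93*(-3 - 4) = -13848 + 93*(-7) = -13848 - 651 = -14499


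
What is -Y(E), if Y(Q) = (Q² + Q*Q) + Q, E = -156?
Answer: -48516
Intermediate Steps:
Y(Q) = Q + 2*Q² (Y(Q) = (Q² + Q²) + Q = 2*Q² + Q = Q + 2*Q²)
-Y(E) = -(-156)*(1 + 2*(-156)) = -(-156)*(1 - 312) = -(-156)*(-311) = -1*48516 = -48516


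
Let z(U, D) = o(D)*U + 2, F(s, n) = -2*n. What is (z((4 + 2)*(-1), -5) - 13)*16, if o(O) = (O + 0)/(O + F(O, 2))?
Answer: -688/3 ≈ -229.33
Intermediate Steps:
o(O) = O/(-4 + O) (o(O) = (O + 0)/(O - 2*2) = O/(O - 4) = O/(-4 + O))
z(U, D) = 2 + D*U/(-4 + D) (z(U, D) = (D/(-4 + D))*U + 2 = D*U/(-4 + D) + 2 = 2 + D*U/(-4 + D))
(z((4 + 2)*(-1), -5) - 13)*16 = ((-8 + 2*(-5) - 5*(4 + 2)*(-1))/(-4 - 5) - 13)*16 = ((-8 - 10 - 30*(-1))/(-9) - 13)*16 = (-(-8 - 10 - 5*(-6))/9 - 13)*16 = (-(-8 - 10 + 30)/9 - 13)*16 = (-⅑*12 - 13)*16 = (-4/3 - 13)*16 = -43/3*16 = -688/3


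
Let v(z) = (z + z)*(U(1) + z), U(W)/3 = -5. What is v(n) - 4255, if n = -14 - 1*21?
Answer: -755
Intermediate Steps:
n = -35 (n = -14 - 21 = -35)
U(W) = -15 (U(W) = 3*(-5) = -15)
v(z) = 2*z*(-15 + z) (v(z) = (z + z)*(-15 + z) = (2*z)*(-15 + z) = 2*z*(-15 + z))
v(n) - 4255 = 2*(-35)*(-15 - 35) - 4255 = 2*(-35)*(-50) - 4255 = 3500 - 4255 = -755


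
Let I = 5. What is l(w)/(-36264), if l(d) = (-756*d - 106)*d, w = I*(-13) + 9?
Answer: 295610/4533 ≈ 65.213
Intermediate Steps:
w = -56 (w = 5*(-13) + 9 = -65 + 9 = -56)
l(d) = d*(-106 - 756*d) (l(d) = (-106 - 756*d)*d = d*(-106 - 756*d))
l(w)/(-36264) = -2*(-56)*(53 + 378*(-56))/(-36264) = -2*(-56)*(53 - 21168)*(-1/36264) = -2*(-56)*(-21115)*(-1/36264) = -2364880*(-1/36264) = 295610/4533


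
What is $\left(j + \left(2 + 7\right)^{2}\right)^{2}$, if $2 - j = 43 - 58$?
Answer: $9604$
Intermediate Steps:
$j = 17$ ($j = 2 - \left(43 - 58\right) = 2 - -15 = 2 + 15 = 17$)
$\left(j + \left(2 + 7\right)^{2}\right)^{2} = \left(17 + \left(2 + 7\right)^{2}\right)^{2} = \left(17 + 9^{2}\right)^{2} = \left(17 + 81\right)^{2} = 98^{2} = 9604$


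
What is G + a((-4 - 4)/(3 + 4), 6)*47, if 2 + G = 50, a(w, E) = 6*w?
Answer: -1920/7 ≈ -274.29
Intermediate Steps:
G = 48 (G = -2 + 50 = 48)
G + a((-4 - 4)/(3 + 4), 6)*47 = 48 + (6*((-4 - 4)/(3 + 4)))*47 = 48 + (6*(-8/7))*47 = 48 - 48/7*47 = 48 - 2256/7 = -1920/7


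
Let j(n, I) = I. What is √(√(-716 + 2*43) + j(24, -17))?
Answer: √(-17 + 3*I*√70) ≈ 2.5802 + 4.8639*I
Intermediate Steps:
√(√(-716 + 2*43) + j(24, -17)) = √(√(-716 + 2*43) - 17) = √(√(-716 + 86) - 17) = √(√(-630) - 17) = √(3*I*√70 - 17) = √(-17 + 3*I*√70)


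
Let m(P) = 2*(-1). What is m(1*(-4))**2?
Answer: 4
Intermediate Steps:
m(P) = -2
m(1*(-4))**2 = (-2)**2 = 4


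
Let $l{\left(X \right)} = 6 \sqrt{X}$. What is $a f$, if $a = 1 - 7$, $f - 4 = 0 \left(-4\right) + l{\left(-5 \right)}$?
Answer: $-24 - 36 i \sqrt{5} \approx -24.0 - 80.498 i$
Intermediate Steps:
$f = 4 + 6 i \sqrt{5}$ ($f = 4 + \left(0 \left(-4\right) + 6 \sqrt{-5}\right) = 4 + \left(0 + 6 i \sqrt{5}\right) = 4 + 6 i \sqrt{5} \approx 4.0 + 13.416 i$)
$a = -6$ ($a = 1 - 7 = -6$)
$a f = - 6 \left(4 + 6 i \sqrt{5}\right) = -24 - 36 i \sqrt{5}$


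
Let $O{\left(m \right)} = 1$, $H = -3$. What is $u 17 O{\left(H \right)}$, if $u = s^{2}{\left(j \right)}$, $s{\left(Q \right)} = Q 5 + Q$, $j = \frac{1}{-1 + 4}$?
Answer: $68$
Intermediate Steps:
$j = \frac{1}{3} \approx 0.33333$
$s{\left(Q \right)} = 6 Q$ ($s{\left(Q \right)} = 5 Q + Q = 6 Q$)
$u = 4$ ($u = \left(6 \cdot \frac{1}{3}\right)^{2} = 2^{2} = 4$)
$u 17 O{\left(H \right)} = 4 \cdot 17 \cdot 1 = 68 \cdot 1 = 68$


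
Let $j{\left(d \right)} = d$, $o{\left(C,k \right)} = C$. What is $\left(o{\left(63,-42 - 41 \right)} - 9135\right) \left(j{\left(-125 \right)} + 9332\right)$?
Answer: $-83525904$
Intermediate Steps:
$\left(o{\left(63,-42 - 41 \right)} - 9135\right) \left(j{\left(-125 \right)} + 9332\right) = \left(63 - 9135\right) \left(-125 + 9332\right) = \left(-9072\right) 9207 = -83525904$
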